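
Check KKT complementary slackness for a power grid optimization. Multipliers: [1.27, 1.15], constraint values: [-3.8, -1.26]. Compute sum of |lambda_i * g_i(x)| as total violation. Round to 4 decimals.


KKT complementary slackness check:
lambda_1 * g_1 = 1.27 * -3.8 = -4.826
lambda_2 * g_2 = 1.15 * -1.26 = -1.449
Total violation = 4.826 + 1.449 = 6.275


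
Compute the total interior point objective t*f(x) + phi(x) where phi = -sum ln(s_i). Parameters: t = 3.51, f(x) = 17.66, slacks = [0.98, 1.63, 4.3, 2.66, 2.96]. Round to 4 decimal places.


Step 1: Compute log-barrier.
ln values: [-0.0202, 0.4886, 1.4586, 0.9783, 1.0852]
phi = -(-0.0202 + 0.4886 + 1.4586 + 0.9783 + 1.0852) = -3.9905
Step 2: Compute augmented objective.
t*f(x) = 3.51*17.66 = 61.9866
Total = 61.9866 - 3.9905 = 57.9961


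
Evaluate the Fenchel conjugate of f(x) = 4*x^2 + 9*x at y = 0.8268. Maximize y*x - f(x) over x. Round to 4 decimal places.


f*(y) = sup_x {y*x - a*x^2 - b*x} = sup_x {(y-b)*x - a*x^2}
FOC: (y - b) - 2a*x = 0 => x* = (y - b)/(2a)
x* = (0.8268 - 9)/(2*4) = -1.0217
f*(0.8268) = (y-b)^2/(4a) = (0.8268 - 9)^2/(4*4)
= 66.8012/16 = 4.1751


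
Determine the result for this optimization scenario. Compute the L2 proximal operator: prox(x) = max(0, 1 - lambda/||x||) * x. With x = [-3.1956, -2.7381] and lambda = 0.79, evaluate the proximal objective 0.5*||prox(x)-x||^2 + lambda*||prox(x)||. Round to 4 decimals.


Step 1: Compute ||x||.
||x|| = 4.2082
Step 2: Compute scaling factor.
scale = max(0, 1 - 0.79/4.2082) = 0.8123
Step 3: prox(x) = [-2.5957, -2.2241]
||prox(x)|| = 3.4182
Step 4: Proximal objective.
0.5*||prox-x||^2 = 0.3121
lambda*||prox|| = 2.7004
Total = 3.0124


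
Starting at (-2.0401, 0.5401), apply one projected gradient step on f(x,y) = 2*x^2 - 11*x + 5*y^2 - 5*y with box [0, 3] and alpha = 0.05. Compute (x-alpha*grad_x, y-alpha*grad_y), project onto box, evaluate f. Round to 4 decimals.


Step 1: Compute gradient at (-2.0401, 0.5401).
grad_x = 2*2*-2.0401 - 11 = -19.1604
grad_y = 2*5*0.5401 - 5 = 0.401
Step 2: Gradient step.
x_raw = -2.0401 - 0.05*-19.1604 = -1.0821
y_raw = 0.5401 - 0.05*0.401 = 0.5201
Step 3: Project onto [0, 3].
x_proj = clip(-1.0821) = 0.0
y_proj = clip(0.5201) = 0.5201
Step 4: Evaluate f.
f(0.0, 0.5201) = -1.248


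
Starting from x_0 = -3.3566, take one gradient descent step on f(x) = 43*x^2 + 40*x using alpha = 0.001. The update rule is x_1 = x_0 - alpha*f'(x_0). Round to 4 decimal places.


We compute the gradient at x_0 and apply the update.
f'(x) = 86*x + 40
f'(-3.3566) = 86*-3.3566 + 40 = -248.6676
x_1 = -3.3566 - 0.001*-248.6676 = -3.1079


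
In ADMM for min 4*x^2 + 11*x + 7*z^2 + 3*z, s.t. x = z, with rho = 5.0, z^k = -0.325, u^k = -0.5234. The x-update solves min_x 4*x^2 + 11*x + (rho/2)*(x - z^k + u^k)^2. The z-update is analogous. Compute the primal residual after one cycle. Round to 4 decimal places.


ADMM iteration with rho = 5.0, z^k = -0.325, u^k = -0.5234
Step 1: x-update.
Minimize 4*x^2 + 11*x + (5.0/2)*(x + 0.325 - 0.5234)^2
FOC: (2*4 + 5.0)*x = -11 + 5.0*(-0.325 + 0.5234)
x^{k+1} = -0.7698
Step 2: z-update.
Minimize 7*z^2 + 3*z + (5.0/2)*(-0.7698 - z - 0.5234)^2
FOC: (2*7 + 5.0)*z = -3 + 5.0*(-0.7698 - 0.5234)
z^{k+1} = -0.4982
Step 3: u-update.
u^{k+1} = -0.5234 - 0.7698 + 0.4982 = -0.795
Step 4: Primal residual = |-0.7698 + 0.4982| = 0.2716


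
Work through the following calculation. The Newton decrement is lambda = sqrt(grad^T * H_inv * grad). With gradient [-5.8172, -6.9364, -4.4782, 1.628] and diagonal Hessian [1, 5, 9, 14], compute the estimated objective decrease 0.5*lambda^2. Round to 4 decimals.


Step 1: H is diagonal, so H^(-1) * g = [-5.8172, -1.3873, -0.4976, 0.1163].
Step 2: g^T H^(-1) g = sum_i g_i^2 / H_ii
  = (-5.8172)^2/1 + (-6.9364)^2/5 + (-4.4782)^2/9 + (1.628)^2/14
  = 33.8398 + 9.6227 + 2.2283 + 0.1893 = 45.8801
Step 3: Objective decrease = 0.5 * g^T H^(-1) g = 22.9401


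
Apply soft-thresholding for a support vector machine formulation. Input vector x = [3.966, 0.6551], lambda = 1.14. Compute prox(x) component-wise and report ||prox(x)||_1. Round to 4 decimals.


Soft-thresholding with lambda = 1.14:
prox(3.966) = sign(3.966)*max(|3.966| - 1.14, 0) = 2.826
prox(0.6551) = sign(0.6551)*max(|0.6551| - 1.14, 0) = 0.0
prox(x) = [2.826, 0.0]
||prox(x)||_1 = 2.826 + 0.0 = 2.826


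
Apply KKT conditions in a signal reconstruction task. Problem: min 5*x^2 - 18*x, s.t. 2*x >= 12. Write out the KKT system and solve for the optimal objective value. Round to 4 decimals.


Step 1: Try lambda = 0 (constraint inactive).
x_unc = 18/(2*5) = 1.8
Check: 2*1.8 = 3.6 < 12 -- violated!
Step 2: Constraint must be active: 2*x = 12
x* = 12/2 = 6.0
lambda = (2*5*6.0 - 18)/2 = 21.0
Step 3: Compute optimal value.
f(x*) = 5*6.0^2 - 18*6.0 = 72.0


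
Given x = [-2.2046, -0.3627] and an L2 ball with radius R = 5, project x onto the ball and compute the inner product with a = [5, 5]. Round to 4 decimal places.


Step 1: Compute ||x|| (intermediates to 6 decimals).
||x|| = sqrt((-2.2046)^2 + (-0.3627)^2) = 2.234236
Step 2: Project.
Since ||x|| <= R, proj = x (no scaling needed).
proj(x) = [-2.2046, -0.3627]
Step 3: Dot product.
a^T * proj(x) = 5*(-2.2046) + 5*(-0.3627) = -12.8365


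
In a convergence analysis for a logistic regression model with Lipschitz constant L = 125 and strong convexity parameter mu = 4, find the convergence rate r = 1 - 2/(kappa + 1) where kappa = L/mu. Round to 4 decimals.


Step 1: Compute the condition number.
kappa = L/mu = 125/4 = 31.25
Step 2: Compute the convergence rate.
r = 1 - 2/(kappa + 1) = 1 - 2*mu/(L + mu) = (L - mu)/(L + mu) = 121/129 = 0.938


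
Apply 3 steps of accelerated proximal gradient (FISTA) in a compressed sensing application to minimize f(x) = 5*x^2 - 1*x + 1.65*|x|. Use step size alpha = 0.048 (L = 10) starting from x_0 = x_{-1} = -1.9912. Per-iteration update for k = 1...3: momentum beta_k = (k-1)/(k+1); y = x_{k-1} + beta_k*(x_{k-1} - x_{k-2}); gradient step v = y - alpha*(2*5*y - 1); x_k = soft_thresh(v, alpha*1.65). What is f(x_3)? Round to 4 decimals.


FISTA on f(x) = 5*x^2 - 1*x + 1.65*|x|
L = 10, alpha = 0.048
Iteration 1: beta = 0.0, y = -1.9912 + 0.0*(-1.9912 + 1.9912) = -1.9912
  grad(y) = -20.912, v = y - alpha*grad = -0.9874
  prox(v) = soft_thresh(-0.9874, 0.0792) = -0.9082
Iteration 2: beta = 0.3333, y = -0.9082 + 0.3333*(-0.9082 + 1.9912) = -0.5472
  grad(y) = -6.4723, v = y - alpha*grad = -0.2366
  prox(v) = soft_thresh(-0.2366, 0.0792) = -0.1574
Iteration 3: beta = 0.5, y = -0.1574 + 0.5*(-0.1574 + 0.9082) = 0.2181
  grad(y) = 1.1807, v = y - alpha*grad = 0.1614
  prox(v) = soft_thresh(0.1614, 0.0792) = 0.0822
f(x_3) = 5*0.0822^2 - 1*0.0822 + 1.65*|0.0822| = 0.0872


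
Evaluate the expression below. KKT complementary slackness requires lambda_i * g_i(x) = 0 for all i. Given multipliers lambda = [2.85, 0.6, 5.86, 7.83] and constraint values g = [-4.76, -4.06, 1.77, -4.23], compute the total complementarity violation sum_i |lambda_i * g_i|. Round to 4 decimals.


KKT complementary slackness check:
lambda_1 * g_1 = 2.85 * -4.76 = -13.566
lambda_2 * g_2 = 0.6 * -4.06 = -2.436
lambda_3 * g_3 = 5.86 * 1.77 = 10.3722
lambda_4 * g_4 = 7.83 * -4.23 = -33.1209
Total violation = 13.566 + 2.436 + 10.3722 + 33.1209 = 59.4951


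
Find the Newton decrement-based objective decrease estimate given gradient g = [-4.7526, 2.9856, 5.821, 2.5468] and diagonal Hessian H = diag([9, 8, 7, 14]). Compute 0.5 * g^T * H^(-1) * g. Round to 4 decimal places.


Step 1: H is diagonal, so H^(-1) * g = [-0.5281, 0.3732, 0.8316, 0.1819].
Step 2: g^T H^(-1) g = sum_i g_i^2 / H_ii
  = (-4.7526)^2/9 + (2.9856)^2/8 + (5.821)^2/7 + (2.5468)^2/14
  = 2.5097 + 1.1142 + 4.8406 + 0.4633 = 8.9278
Step 3: Objective decrease = 0.5 * g^T H^(-1) g = 4.4639


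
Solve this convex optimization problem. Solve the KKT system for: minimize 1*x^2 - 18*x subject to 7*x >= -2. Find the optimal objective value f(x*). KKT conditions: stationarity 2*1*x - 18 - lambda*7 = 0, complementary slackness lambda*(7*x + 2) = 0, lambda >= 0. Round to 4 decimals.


Step 1: Try lambda = 0 (constraint inactive).
Stationarity: 2*1*x - 18 = 0
x* = 18/(2*1) = 9.0
Check constraint: 7*9.0 = 63.0 >= -2 -- satisfied.
Step 2: Compute optimal value.
f(x*) = 1*9.0^2 - 18*9.0 = -81.0


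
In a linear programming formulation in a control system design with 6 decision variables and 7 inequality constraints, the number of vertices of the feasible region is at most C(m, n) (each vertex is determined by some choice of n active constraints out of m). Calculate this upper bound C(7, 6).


Each vertex corresponds to some choice of n active constraints out of m, so the number of vertices is at most C(m, n) = m! / (n!(m-n)!).
m = 7, n = 6
Numerator: 7 * 6 * 5 * 4 * 3 * 2
Denominator: 6! = 720
C(7, 6) = 7


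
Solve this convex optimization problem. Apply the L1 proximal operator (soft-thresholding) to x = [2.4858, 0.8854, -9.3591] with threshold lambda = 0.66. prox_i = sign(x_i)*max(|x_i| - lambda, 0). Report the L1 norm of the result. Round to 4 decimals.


Soft-thresholding with lambda = 0.66:
prox(2.4858) = sign(2.4858)*max(|2.4858| - 0.66, 0) = 1.8258
prox(0.8854) = sign(0.8854)*max(|0.8854| - 0.66, 0) = 0.2254
prox(-9.3591) = sign(-9.3591)*max(|-9.3591| - 0.66, 0) = -8.6991
prox(x) = [1.8258, 0.2254, -8.6991]
||prox(x)||_1 = 1.8258 + 0.2254 + 8.6991 = 10.7503


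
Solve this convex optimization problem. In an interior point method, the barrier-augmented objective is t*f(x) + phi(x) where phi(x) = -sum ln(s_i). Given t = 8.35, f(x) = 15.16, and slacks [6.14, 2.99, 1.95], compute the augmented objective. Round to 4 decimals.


Step 1: Compute log-barrier.
ln values: [1.8148, 1.0953, 0.6678]
phi = -(1.8148 + 1.0953 + 0.6678) = -3.5779
Step 2: Compute augmented objective.
t*f(x) = 8.35*15.16 = 126.586
Total = 126.586 - 3.5779 = 123.0081


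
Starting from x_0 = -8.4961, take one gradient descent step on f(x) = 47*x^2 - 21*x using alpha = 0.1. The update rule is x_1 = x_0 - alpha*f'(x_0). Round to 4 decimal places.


We compute the gradient at x_0 and apply the update.
f'(x) = 94*x - 21
f'(-8.4961) = 94*-8.4961 - 21 = -819.6334
x_1 = -8.4961 - 0.1*-819.6334 = 73.4672


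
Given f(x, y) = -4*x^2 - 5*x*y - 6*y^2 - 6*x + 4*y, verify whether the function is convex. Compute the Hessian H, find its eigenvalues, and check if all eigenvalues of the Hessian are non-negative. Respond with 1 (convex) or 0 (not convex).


The Hessian of f(x,y) = -4*x^2 - 5*x*y - 6*y^2 - 6*x + 4*y is:
H = [[-8, -5], [-5, -12]]
Trace = -8 - 12 = -20
Determinant = -8*-12 - (-5)^2 = 71
Discriminant = (-20)^2 - 4*71 = 116.0
Eigenvalues: lambda_1 = -15.3852, lambda_2 = -4.6148
The function is not convex.

0


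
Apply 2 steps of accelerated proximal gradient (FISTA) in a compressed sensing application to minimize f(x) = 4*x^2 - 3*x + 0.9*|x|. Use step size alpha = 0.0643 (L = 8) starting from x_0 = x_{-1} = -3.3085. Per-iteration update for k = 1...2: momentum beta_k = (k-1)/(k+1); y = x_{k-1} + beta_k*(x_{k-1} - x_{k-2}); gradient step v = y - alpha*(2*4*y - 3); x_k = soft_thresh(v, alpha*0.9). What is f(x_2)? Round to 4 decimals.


FISTA on f(x) = 4*x^2 - 3*x + 0.9*|x|
L = 8, alpha = 0.0643
Iteration 1: beta = 0.0, y = -3.3085 + 0.0*(-3.3085 + 3.3085) = -3.3085
  grad(y) = -29.468, v = y - alpha*grad = -1.4137
  prox(v) = soft_thresh(-1.4137, 0.0579) = -1.3558
Iteration 2: beta = 0.3333, y = -1.3558 + 0.3333*(-1.3558 + 3.3085) = -0.705
  grad(y) = -8.6396, v = y - alpha*grad = -0.1494
  prox(v) = soft_thresh(-0.1494, 0.0579) = -0.0916
f(x_2) = 4*(-0.0916)^2 - 3*(-0.0916) + 0.9*|-0.0916| = 0.3906


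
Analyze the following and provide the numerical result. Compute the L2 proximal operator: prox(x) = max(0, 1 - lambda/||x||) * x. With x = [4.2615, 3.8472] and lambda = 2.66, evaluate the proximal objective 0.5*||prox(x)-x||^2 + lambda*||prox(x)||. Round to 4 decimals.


Step 1: Compute ||x||.
||x|| = 5.7412
Step 2: Compute scaling factor.
scale = max(0, 1 - 2.66/5.7412) = 0.5367
Step 3: prox(x) = [2.2871, 2.0647]
||prox(x)|| = 3.0812
Step 4: Proximal objective.
0.5*||prox-x||^2 = 3.5378
lambda*||prox|| = 8.196
Total = 11.7338


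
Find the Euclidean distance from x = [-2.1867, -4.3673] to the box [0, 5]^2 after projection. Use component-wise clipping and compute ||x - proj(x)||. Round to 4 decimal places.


Project each component onto [0, 5].
clip(-2.1867) = 0.0, clip(-4.3673) = 0.0
Projection = [0.0, 0.0]
Squared diffs: [4.7817, 19.0733]
Distance = sqrt(23.855) = 4.8842


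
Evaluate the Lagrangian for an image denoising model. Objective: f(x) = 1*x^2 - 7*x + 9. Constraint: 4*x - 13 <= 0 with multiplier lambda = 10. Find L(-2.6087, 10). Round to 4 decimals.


Step 1: Evaluate f(x).
f(-2.6087) = 1*(-2.6087)^2 - 7*(-2.6087) + 9 = 34.0662
Step 2: Evaluate g(x).
g(-2.6087) = 4*-2.6087 - 13 = -23.4348
Step 3: Compute Lagrangian.
L = 34.0662 + 10*-23.4348 = -200.2818


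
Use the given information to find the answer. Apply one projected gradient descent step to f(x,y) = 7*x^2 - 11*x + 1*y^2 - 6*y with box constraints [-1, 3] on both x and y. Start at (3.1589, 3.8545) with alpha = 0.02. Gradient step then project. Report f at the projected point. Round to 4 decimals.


Step 1: Compute gradient at (3.1589, 3.8545).
grad_x = 2*7*3.1589 - 11 = 33.2246
grad_y = 2*1*3.8545 - 6 = 1.709
Step 2: Gradient step.
x_raw = 3.1589 - 0.02*33.2246 = 2.4944
y_raw = 3.8545 - 0.02*1.709 = 3.8203
Step 3: Project onto [-1, 3].
x_proj = clip(2.4944) = 2.4944
y_proj = clip(3.8203) = 3.0
Step 4: Evaluate f.
f(2.4944, 3.0) = 7.116


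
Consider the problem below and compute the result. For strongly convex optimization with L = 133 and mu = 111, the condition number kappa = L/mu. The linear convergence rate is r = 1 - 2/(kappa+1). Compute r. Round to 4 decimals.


Step 1: Compute the condition number.
kappa = L/mu = 133/111 = 1.1982
Step 2: Compute the convergence rate.
r = 1 - 2/(kappa + 1) = 1 - 2*mu/(L + mu) = (L - mu)/(L + mu) = 22/244 = 0.0902


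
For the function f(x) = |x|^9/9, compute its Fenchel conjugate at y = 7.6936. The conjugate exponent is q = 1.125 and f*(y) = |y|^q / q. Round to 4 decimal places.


The conjugate exponent q satisfies 1/p + 1/q = 1.
p = 9, so q = 9/(9 - 1) = 1.125
|y|^q = 7.6936^1.125 = 9.9288
f*(7.6936) = 9.9288 / 1.125 = 8.8256


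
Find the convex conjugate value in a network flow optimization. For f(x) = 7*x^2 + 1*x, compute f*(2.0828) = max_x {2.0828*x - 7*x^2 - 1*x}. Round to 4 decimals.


f*(y) = sup_x {y*x - a*x^2 - b*x} = sup_x {(y-b)*x - a*x^2}
FOC: (y - b) - 2a*x = 0 => x* = (y - b)/(2a)
x* = (2.0828 - 1)/(2*7) = 0.0773
f*(2.0828) = (y-b)^2/(4a) = (2.0828 - 1)^2/(4*7)
= 1.1725/28 = 0.0419


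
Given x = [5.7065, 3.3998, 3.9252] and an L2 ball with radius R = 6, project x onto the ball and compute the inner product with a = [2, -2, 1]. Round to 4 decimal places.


Step 1: Compute ||x|| (intermediates to 6 decimals).
||x|| = sqrt(5.7065^2 + 3.3998^2 + 3.9252^2) = 7.715567
Step 2: Project.
Since ||x|| > R, scale = R/||x|| = 6/7.715567 = 0.777649, proj(x) = scale * x
proj(x) = [4.437654, 2.643851, 3.052428]
Step 3: Dot product.
a^T * proj(x) = 2*4.437654 - 2*2.643851 + 1*3.052428 = 6.64


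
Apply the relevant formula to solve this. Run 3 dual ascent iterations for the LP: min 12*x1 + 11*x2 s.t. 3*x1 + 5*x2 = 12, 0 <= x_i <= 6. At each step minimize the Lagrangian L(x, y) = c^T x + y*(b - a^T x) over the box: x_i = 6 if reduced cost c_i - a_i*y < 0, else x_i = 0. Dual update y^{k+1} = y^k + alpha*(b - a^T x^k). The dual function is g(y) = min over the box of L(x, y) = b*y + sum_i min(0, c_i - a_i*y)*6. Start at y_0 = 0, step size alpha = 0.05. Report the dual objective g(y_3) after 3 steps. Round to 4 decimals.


Dual ascent for LP: min 12*x1 + 11*x2, 3*x1 + 5*x2 = 12, 0 <= x_i <= 6
Step 1: y^k = 0.0, reduced costs: (12.0, 11.0)
  x^k = (0.0, 0.0), subgradient = b - a^T x = 12.0
  y^{k+1} = 0.0 + 0.05*12.0 = 0.6
Step 2: y^k = 0.6, reduced costs: (10.2, 8.0)
  x^k = (0.0, 0.0), subgradient = b - a^T x = 12.0
  y^{k+1} = 0.6 + 0.05*12.0 = 1.2
Step 3: y^k = 1.2, reduced costs: (8.4, 5.0)
  x^k = (0.0, 0.0), subgradient = b - a^T x = 12.0
  y^{k+1} = 1.2 + 0.05*12.0 = 1.8
Dual objective at y_3 = 1.8: reduced costs (6.6, 2.0), box minimizer x = (0.0, 0.0)
g(y_3) = b*y + (c1 - a1*y)*x1 + (c2 - a2*y)*x2 = 12*1.8 + 6.6*0.0 + 2.0*0.0 = 21.6 + 0.0 + 0.0 = 21.6


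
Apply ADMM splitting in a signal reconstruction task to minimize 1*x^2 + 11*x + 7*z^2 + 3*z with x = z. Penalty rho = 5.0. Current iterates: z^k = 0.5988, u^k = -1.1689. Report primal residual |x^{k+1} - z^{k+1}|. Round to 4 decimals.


ADMM iteration with rho = 5.0, z^k = 0.5988, u^k = -1.1689
Step 1: x-update.
Minimize 1*x^2 + 11*x + (5.0/2)*(x - 0.5988 - 1.1689)^2
FOC: (2*1 + 5.0)*x = -11 + 5.0*(0.5988 + 1.1689)
x^{k+1} = -0.3088
Step 2: z-update.
Minimize 7*z^2 + 3*z + (5.0/2)*(-0.3088 - z - 1.1689)^2
FOC: (2*7 + 5.0)*z = -3 + 5.0*(-0.3088 - 1.1689)
z^{k+1} = -0.5468
Step 3: u-update.
u^{k+1} = -1.1689 - 0.3088 + 0.5468 = -0.9309
Step 4: Primal residual = |-0.3088 + 0.5468| = 0.238


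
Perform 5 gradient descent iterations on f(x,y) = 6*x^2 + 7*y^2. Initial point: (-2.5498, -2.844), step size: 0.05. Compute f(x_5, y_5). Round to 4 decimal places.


Gradient descent on f(x,y) = 6*x^2 + 7*y^2.
Starting point: (-2.5498, -2.844), alpha = 0.05
Step 1: grad_x = 2*6*-2.5498 = -30.5976, grad_y = 2*7*-2.844 = -39.816
  x_1 = -2.5498 - 0.05*-30.5976 = -1.0199
  y_1 = -2.844 - 0.05*-39.816 = -0.8532
Step 2: grad_x = 2*6*-1.0199 = -12.239, grad_y = 2*7*-0.8532 = -11.9448
  x_2 = -1.0199 - 0.05*-12.239 = -0.408
  y_2 = -0.8532 - 0.05*-11.9448 = -0.256
Step 3: grad_x = 2*6*-0.408 = -4.8956, grad_y = 2*7*-0.256 = -3.5834
  x_3 = -0.408 - 0.05*-4.8956 = -0.1632
  y_3 = -0.256 - 0.05*-3.5834 = -0.0768
Step 4: grad_x = 2*6*-0.1632 = -1.9582, grad_y = 2*7*-0.0768 = -1.075
  x_4 = -0.1632 - 0.05*-1.9582 = -0.0653
  y_4 = -0.0768 - 0.05*-1.075 = -0.023
Step 5: grad_x = 2*6*-0.0653 = -0.7833, grad_y = 2*7*-0.023 = -0.3225
  x_5 = -0.0653 - 0.05*-0.7833 = -0.0261
  y_5 = -0.023 - 0.05*-0.3225 = -0.0069
f(-0.0261, -0.0069) = 6*(-0.0261)^2 + 7*(-0.0069)^2 = 0.0044


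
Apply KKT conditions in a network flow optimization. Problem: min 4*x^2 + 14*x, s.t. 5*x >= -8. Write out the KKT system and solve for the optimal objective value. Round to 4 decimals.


Step 1: Try lambda = 0 (constraint inactive).
x_unc = -14/(2*4) = -1.75
Check: 5*-1.75 = -8.75 < -8 -- violated!
Step 2: Constraint must be active: 5*x = -8
x* = -8/5 = -1.6
lambda = (2*4*(-1.6) + 14)/5 = 0.24
Step 3: Compute optimal value.
f(x*) = 4*(-1.6)^2 + 14*(-1.6) = -12.16


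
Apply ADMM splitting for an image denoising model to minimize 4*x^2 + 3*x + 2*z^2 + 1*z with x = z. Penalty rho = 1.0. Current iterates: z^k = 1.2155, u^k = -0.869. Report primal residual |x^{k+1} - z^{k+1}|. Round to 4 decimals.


ADMM iteration with rho = 1.0, z^k = 1.2155, u^k = -0.869
Step 1: x-update.
Minimize 4*x^2 + 3*x + (1.0/2)*(x - 1.2155 - 0.869)^2
FOC: (2*4 + 1.0)*x = -3 + 1.0*(1.2155 + 0.869)
x^{k+1} = -0.1017
Step 2: z-update.
Minimize 2*z^2 + 1*z + (1.0/2)*(-0.1017 - z - 0.869)^2
FOC: (2*2 + 1.0)*z = -1 + 1.0*(-0.1017 - 0.869)
z^{k+1} = -0.3941
Step 3: u-update.
u^{k+1} = -0.869 - 0.1017 + 0.3941 = -0.5766
Step 4: Primal residual = |-0.1017 + 0.3941| = 0.2924


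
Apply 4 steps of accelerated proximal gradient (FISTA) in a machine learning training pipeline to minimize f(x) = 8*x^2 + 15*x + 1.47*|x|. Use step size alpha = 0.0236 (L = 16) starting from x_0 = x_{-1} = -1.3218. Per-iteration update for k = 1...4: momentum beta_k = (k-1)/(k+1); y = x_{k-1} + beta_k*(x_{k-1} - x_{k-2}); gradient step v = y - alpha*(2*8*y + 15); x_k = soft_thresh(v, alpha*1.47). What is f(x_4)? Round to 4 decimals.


FISTA on f(x) = 8*x^2 + 15*x + 1.47*|x|
L = 16, alpha = 0.0236
Iteration 1: beta = 0.0, y = -1.3218 + 0.0*(-1.3218 + 1.3218) = -1.3218
  grad(y) = -6.1488, v = y - alpha*grad = -1.1767
  prox(v) = soft_thresh(-1.1767, 0.0347) = -1.142
Iteration 2: beta = 0.3333, y = -1.142 + 0.3333*(-1.142 + 1.3218) = -1.0821
  grad(y) = -2.313, v = y - alpha*grad = -1.0275
  prox(v) = soft_thresh(-1.0275, 0.0347) = -0.9928
Iteration 3: beta = 0.5, y = -0.9928 + 0.5*(-0.9928 + 1.142) = -0.9182
  grad(y) = 0.3092, v = y - alpha*grad = -0.9255
  prox(v) = soft_thresh(-0.9255, 0.0347) = -0.8908
Iteration 4: beta = 0.6, y = -0.8908 + 0.6*(-0.8908 + 0.9928) = -0.8296
  grad(y) = 1.7267, v = y - alpha*grad = -0.8703
  prox(v) = soft_thresh(-0.8703, 0.0347) = -0.8356
f(x_4) = 8*(-0.8356)^2 + 15*(-0.8356) + 1.47*|-0.8356| = -5.7199


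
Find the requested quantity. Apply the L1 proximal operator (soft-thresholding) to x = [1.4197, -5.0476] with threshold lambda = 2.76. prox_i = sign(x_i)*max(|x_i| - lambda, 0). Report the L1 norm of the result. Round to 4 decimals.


Soft-thresholding with lambda = 2.76:
prox(1.4197) = sign(1.4197)*max(|1.4197| - 2.76, 0) = 0.0
prox(-5.0476) = sign(-5.0476)*max(|-5.0476| - 2.76, 0) = -2.2876
prox(x) = [0.0, -2.2876]
||prox(x)||_1 = 0.0 + 2.2876 = 2.2876


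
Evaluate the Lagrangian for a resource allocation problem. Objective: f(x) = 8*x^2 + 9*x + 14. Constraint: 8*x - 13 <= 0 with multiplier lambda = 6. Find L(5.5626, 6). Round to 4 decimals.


Step 1: Evaluate f(x).
f(5.5626) = 8*5.5626^2 + 9*5.5626 + 14 = 311.6036
Step 2: Evaluate g(x).
g(5.5626) = 8*5.5626 - 13 = 31.5008
Step 3: Compute Lagrangian.
L = 311.6036 + 6*31.5008 = 500.6084


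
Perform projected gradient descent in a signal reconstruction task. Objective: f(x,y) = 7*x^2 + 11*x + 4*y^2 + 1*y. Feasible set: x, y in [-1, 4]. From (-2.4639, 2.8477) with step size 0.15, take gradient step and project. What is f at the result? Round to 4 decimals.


Step 1: Compute gradient at (-2.4639, 2.8477).
grad_x = 2*7*-2.4639 + 11 = -23.4946
grad_y = 2*4*2.8477 + 1 = 23.7816
Step 2: Gradient step.
x_raw = -2.4639 - 0.15*-23.4946 = 1.0603
y_raw = 2.8477 - 0.15*23.7816 = -0.7195
Step 3: Project onto [-1, 4].
x_proj = clip(1.0603) = 1.0603
y_proj = clip(-0.7195) = -0.7195
Step 4: Evaluate f.
f(1.0603, -0.7195) = 20.8841


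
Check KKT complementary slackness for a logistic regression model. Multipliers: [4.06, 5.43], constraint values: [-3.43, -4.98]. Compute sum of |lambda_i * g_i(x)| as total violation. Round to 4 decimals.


KKT complementary slackness check:
lambda_1 * g_1 = 4.06 * -3.43 = -13.9258
lambda_2 * g_2 = 5.43 * -4.98 = -27.0414
Total violation = 13.9258 + 27.0414 = 40.9672


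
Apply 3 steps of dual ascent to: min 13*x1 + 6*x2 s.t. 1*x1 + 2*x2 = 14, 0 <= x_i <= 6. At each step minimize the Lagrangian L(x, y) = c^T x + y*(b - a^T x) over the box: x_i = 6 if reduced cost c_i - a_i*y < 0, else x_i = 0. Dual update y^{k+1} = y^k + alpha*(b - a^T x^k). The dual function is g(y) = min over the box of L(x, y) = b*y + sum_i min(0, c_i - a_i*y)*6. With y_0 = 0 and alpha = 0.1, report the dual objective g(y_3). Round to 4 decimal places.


Dual ascent for LP: min 13*x1 + 6*x2, 1*x1 + 2*x2 = 14, 0 <= x_i <= 6
Step 1: y^k = 0.0, reduced costs: (13.0, 6.0)
  x^k = (0.0, 0.0), subgradient = b - a^T x = 14.0
  y^{k+1} = 0.0 + 0.1*14.0 = 1.4
Step 2: y^k = 1.4, reduced costs: (11.6, 3.2)
  x^k = (0.0, 0.0), subgradient = b - a^T x = 14.0
  y^{k+1} = 1.4 + 0.1*14.0 = 2.8
Step 3: y^k = 2.8, reduced costs: (10.2, 0.4)
  x^k = (0.0, 0.0), subgradient = b - a^T x = 14.0
  y^{k+1} = 2.8 + 0.1*14.0 = 4.2
Dual objective at y_3 = 4.2: reduced costs (8.8, -2.4), box minimizer x = (0.0, 6.0)
g(y_3) = b*y + (c1 - a1*y)*x1 + (c2 - a2*y)*x2 = 14*4.2 + 8.8*0.0 + (-2.4)*6.0 = 58.8 + 0.0 - 14.4 = 44.4


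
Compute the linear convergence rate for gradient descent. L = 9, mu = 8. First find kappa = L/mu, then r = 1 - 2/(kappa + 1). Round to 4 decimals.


Step 1: Compute the condition number.
kappa = L/mu = 9/8 = 1.125
Step 2: Compute the convergence rate.
r = 1 - 2/(kappa + 1) = 1 - 2*mu/(L + mu) = (L - mu)/(L + mu) = 1/17 = 0.0588


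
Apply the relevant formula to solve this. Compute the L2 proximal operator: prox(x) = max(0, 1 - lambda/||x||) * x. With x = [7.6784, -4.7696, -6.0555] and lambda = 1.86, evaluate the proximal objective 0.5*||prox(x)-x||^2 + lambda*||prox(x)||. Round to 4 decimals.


Step 1: Compute ||x||.
||x|| = 10.8801
Step 2: Compute scaling factor.
scale = max(0, 1 - 1.86/10.8801) = 0.829
Step 3: prox(x) = [6.3657, -3.9542, -5.0203]
||prox(x)|| = 9.0201
Step 4: Proximal objective.
0.5*||prox-x||^2 = 1.7298
lambda*||prox|| = 16.7774
Total = 18.5071


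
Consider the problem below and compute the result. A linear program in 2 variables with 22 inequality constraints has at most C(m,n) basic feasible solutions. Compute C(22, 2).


Each vertex corresponds to some choice of n active constraints out of m, so the number of vertices is at most C(m, n) = m! / (n!(m-n)!).
m = 22, n = 2
Numerator: 22 * 21
Denominator: 2! = 2
C(22, 2) = 231


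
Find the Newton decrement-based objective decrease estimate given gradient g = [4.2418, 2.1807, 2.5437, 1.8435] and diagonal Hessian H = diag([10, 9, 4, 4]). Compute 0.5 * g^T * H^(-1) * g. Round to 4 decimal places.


Step 1: H is diagonal, so H^(-1) * g = [0.4242, 0.2423, 0.6359, 0.4609].
Step 2: g^T H^(-1) g = sum_i g_i^2 / H_ii
  = (4.2418)^2/10 + (2.1807)^2/9 + (2.5437)^2/4 + (1.8435)^2/4
  = 1.7993 + 0.5284 + 1.6176 + 0.8496 = 4.7949
Step 3: Objective decrease = 0.5 * g^T H^(-1) g = 2.3974


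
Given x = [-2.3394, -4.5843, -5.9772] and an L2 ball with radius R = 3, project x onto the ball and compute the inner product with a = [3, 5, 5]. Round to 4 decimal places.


Step 1: Compute ||x|| (intermediates to 6 decimals).
||x|| = sqrt((-2.3394)^2 + (-4.5843)^2 + (-5.9772)^2) = 7.887681
Step 2: Project.
Since ||x|| > R, scale = R/||x|| = 3/7.887681 = 0.38034, proj(x) = scale * x
proj(x) = [-0.889767, -1.743593, -2.273368]
Step 3: Dot product.
a^T * proj(x) = 3*(-0.889767) + 5*(-1.743593) + 5*(-2.273368) = -22.7541


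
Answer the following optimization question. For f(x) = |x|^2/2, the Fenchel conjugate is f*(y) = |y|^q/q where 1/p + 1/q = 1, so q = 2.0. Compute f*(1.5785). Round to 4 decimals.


The conjugate exponent q satisfies 1/p + 1/q = 1.
p = 2, so q = 2/(2 - 1) = 2.0
|y|^q = 1.5785^2.0 = 2.4917
f*(1.5785) = 2.4917 / 2.0 = 1.2458


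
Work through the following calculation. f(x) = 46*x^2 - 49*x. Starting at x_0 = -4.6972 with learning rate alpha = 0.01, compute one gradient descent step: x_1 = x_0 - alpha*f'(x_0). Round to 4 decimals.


We compute the gradient at x_0 and apply the update.
f'(x) = 92*x - 49
f'(-4.6972) = 92*-4.6972 - 49 = -481.1424
x_1 = -4.6972 - 0.01*-481.1424 = 0.1142


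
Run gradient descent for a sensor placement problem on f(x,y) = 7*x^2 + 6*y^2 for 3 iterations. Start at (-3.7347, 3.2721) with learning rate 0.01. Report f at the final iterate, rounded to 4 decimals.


Gradient descent on f(x,y) = 7*x^2 + 6*y^2.
Starting point: (-3.7347, 3.2721), alpha = 0.01
Step 1: grad_x = 2*7*-3.7347 = -52.2858, grad_y = 2*6*3.2721 = 39.2652
  x_1 = -3.7347 - 0.01*-52.2858 = -3.2118
  y_1 = 3.2721 - 0.01*39.2652 = 2.8794
Step 2: grad_x = 2*7*-3.2118 = -44.9658, grad_y = 2*6*2.8794 = 34.5534
  x_2 = -3.2118 - 0.01*-44.9658 = -2.7622
  y_2 = 2.8794 - 0.01*34.5534 = 2.5339
Step 3: grad_x = 2*7*-2.7622 = -38.6706, grad_y = 2*6*2.5339 = 30.407
  x_3 = -2.7622 - 0.01*-38.6706 = -2.3755
  y_3 = 2.5339 - 0.01*30.407 = 2.2298
f(-2.3755, 2.2298) = 7*(-2.3755)^2 + 6*2.2298^2 = 69.3335


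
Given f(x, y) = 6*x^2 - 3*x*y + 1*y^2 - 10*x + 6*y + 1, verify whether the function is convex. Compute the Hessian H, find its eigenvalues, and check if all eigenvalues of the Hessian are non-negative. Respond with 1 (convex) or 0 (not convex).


The Hessian of f(x,y) = 6*x^2 - 3*x*y + 1*y^2 - 10*x + 6*y + 1 is:
H = [[12, -3], [-3, 2]]
Trace = 12 + 2 = 14
Determinant = 12*2 - (-3)^2 = 15
Discriminant = (14)^2 - 4*15 = 136.0
Eigenvalues: lambda_1 = 1.169, lambda_2 = 12.831
The function is convex.

1


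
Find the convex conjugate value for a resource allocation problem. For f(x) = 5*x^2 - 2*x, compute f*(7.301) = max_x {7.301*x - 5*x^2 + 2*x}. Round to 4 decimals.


f*(y) = sup_x {y*x - a*x^2 - b*x} = sup_x {(y-b)*x - a*x^2}
FOC: (y - b) - 2a*x = 0 => x* = (y - b)/(2a)
x* = (7.301 + 2)/(2*5) = 0.9301
f*(7.301) = (y-b)^2/(4a) = (7.301 + 2)^2/(4*5)
= 86.5086/20 = 4.3254


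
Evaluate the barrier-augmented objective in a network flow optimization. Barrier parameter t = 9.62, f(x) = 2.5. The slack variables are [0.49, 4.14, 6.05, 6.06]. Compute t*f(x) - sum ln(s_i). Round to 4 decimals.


Step 1: Compute log-barrier.
ln values: [-0.7133, 1.4207, 1.8001, 1.8017]
phi = -(-0.7133 + 1.4207 + 1.8001 + 1.8017) = -4.3091
Step 2: Compute augmented objective.
t*f(x) = 9.62*2.5 = 24.05
Total = 24.05 - 4.3091 = 19.7409


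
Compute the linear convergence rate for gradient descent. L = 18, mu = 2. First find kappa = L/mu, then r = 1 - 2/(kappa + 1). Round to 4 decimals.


Step 1: Compute the condition number.
kappa = L/mu = 18/2 = 9.0
Step 2: Compute the convergence rate.
r = 1 - 2/(kappa + 1) = 1 - 2*mu/(L + mu) = (L - mu)/(L + mu) = 16/20 = 0.8


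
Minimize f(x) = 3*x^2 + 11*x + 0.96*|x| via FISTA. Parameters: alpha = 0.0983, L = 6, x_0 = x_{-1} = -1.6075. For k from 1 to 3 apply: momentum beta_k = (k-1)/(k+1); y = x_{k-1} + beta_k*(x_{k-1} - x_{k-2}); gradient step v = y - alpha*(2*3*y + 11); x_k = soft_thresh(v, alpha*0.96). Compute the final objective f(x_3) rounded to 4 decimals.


FISTA on f(x) = 3*x^2 + 11*x + 0.96*|x|
L = 6, alpha = 0.0983
Iteration 1: beta = 0.0, y = -1.6075 + 0.0*(-1.6075 + 1.6075) = -1.6075
  grad(y) = 1.355, v = y - alpha*grad = -1.7407
  prox(v) = soft_thresh(-1.7407, 0.0944) = -1.6463
Iteration 2: beta = 0.3333, y = -1.6463 + 0.3333*(-1.6463 + 1.6075) = -1.6593
  grad(y) = 1.0444, v = y - alpha*grad = -1.7619
  prox(v) = soft_thresh(-1.7619, 0.0944) = -1.6676
Iteration 3: beta = 0.5, y = -1.6676 + 0.5*(-1.6676 + 1.6463) = -1.6782
  grad(y) = 0.9309, v = y - alpha*grad = -1.7697
  prox(v) = soft_thresh(-1.7697, 0.0944) = -1.6753
f(x_3) = 3*(-1.6753)^2 + 11*(-1.6753) + 0.96*|-1.6753| = -8.4001


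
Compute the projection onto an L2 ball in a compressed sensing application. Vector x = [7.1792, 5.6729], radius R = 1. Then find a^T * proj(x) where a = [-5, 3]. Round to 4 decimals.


Step 1: Compute ||x|| (intermediates to 6 decimals).
||x|| = sqrt(7.1792^2 + 5.6729^2) = 9.150011
Step 2: Project.
Since ||x|| > R, scale = R/||x|| = 1/9.150011 = 0.109289, proj(x) = scale * x
proj(x) = [0.784608, 0.619986]
Step 3: Dot product.
a^T * proj(x) = -5*0.784608 + 3*0.619986 = -2.0631


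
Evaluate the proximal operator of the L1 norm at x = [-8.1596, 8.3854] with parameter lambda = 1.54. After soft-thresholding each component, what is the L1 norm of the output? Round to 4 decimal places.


Soft-thresholding with lambda = 1.54:
prox(-8.1596) = sign(-8.1596)*max(|-8.1596| - 1.54, 0) = -6.6196
prox(8.3854) = sign(8.3854)*max(|8.3854| - 1.54, 0) = 6.8454
prox(x) = [-6.6196, 6.8454]
||prox(x)||_1 = 6.6196 + 6.8454 = 13.465


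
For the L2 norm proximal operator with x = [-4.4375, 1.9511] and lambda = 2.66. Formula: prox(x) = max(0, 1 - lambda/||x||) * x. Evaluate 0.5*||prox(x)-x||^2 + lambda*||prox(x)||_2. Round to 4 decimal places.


Step 1: Compute ||x||.
||x|| = 4.8475
Step 2: Compute scaling factor.
scale = max(0, 1 - 2.66/4.8475) = 0.4513
Step 3: prox(x) = [-2.0025, 0.8805]
||prox(x)|| = 2.1875
Step 4: Proximal objective.
0.5*||prox-x||^2 = 3.5378
lambda*||prox|| = 5.8188
Total = 9.3565


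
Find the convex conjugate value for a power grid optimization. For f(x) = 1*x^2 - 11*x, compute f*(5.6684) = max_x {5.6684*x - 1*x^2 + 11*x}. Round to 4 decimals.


f*(y) = sup_x {y*x - a*x^2 - b*x} = sup_x {(y-b)*x - a*x^2}
FOC: (y - b) - 2a*x = 0 => x* = (y - b)/(2a)
x* = (5.6684 + 11)/(2*1) = 8.3342
f*(5.6684) = (y-b)^2/(4a) = (5.6684 + 11)^2/(4*1)
= 277.8356/4 = 69.4589


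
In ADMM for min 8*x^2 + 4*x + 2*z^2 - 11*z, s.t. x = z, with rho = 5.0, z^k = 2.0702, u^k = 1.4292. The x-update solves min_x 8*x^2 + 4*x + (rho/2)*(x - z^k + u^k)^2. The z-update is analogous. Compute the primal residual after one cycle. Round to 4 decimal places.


ADMM iteration with rho = 5.0, z^k = 2.0702, u^k = 1.4292
Step 1: x-update.
Minimize 8*x^2 + 4*x + (5.0/2)*(x - 2.0702 + 1.4292)^2
FOC: (2*8 + 5.0)*x = -4 + 5.0*(2.0702 - 1.4292)
x^{k+1} = -0.0379
Step 2: z-update.
Minimize 2*z^2 - 11*z + (5.0/2)*(-0.0379 - z + 1.4292)^2
FOC: (2*2 + 5.0)*z = 11 + 5.0*(-0.0379 + 1.4292)
z^{k+1} = 1.9952
Step 3: u-update.
u^{k+1} = 1.4292 - 0.0379 - 1.9952 = -0.6038
Step 4: Primal residual = |-0.0379 - 1.9952| = 2.033


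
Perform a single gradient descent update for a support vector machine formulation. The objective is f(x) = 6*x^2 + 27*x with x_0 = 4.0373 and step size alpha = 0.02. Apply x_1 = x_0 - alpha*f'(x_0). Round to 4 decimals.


We compute the gradient at x_0 and apply the update.
f'(x) = 12*x + 27
f'(4.0373) = 12*4.0373 + 27 = 75.4476
x_1 = 4.0373 - 0.02*75.4476 = 2.5283


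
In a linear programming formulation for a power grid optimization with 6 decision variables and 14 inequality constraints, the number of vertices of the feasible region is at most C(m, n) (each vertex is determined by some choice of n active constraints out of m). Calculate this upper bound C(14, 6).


Each vertex corresponds to some choice of n active constraints out of m, so the number of vertices is at most C(m, n) = m! / (n!(m-n)!).
m = 14, n = 6
Numerator: 14 * 13 * 12 * 11 * 10 * 9
Denominator: 6! = 720
C(14, 6) = 3003


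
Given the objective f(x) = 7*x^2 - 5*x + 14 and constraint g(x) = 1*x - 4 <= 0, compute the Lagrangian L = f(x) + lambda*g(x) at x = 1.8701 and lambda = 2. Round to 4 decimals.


Step 1: Evaluate f(x).
f(1.8701) = 7*1.8701^2 - 5*1.8701 + 14 = 29.1304
Step 2: Evaluate g(x).
g(1.8701) = 1*1.8701 - 4 = -2.1299
Step 3: Compute Lagrangian.
L = 29.1304 + 2*-2.1299 = 24.8706


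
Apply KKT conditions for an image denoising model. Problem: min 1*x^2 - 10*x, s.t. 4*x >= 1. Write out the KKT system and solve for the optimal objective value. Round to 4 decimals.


Step 1: Try lambda = 0 (constraint inactive).
Stationarity: 2*1*x - 10 = 0
x* = 10/(2*1) = 5.0
Check constraint: 4*5.0 = 20.0 >= 1 -- satisfied.
Step 2: Compute optimal value.
f(x*) = 1*5.0^2 - 10*5.0 = -25.0


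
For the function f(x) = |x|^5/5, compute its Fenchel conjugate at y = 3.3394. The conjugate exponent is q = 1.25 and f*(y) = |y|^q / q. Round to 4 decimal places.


The conjugate exponent q satisfies 1/p + 1/q = 1.
p = 5, so q = 5/(5 - 1) = 1.25
|y|^q = 3.3394^1.25 = 4.5142
f*(3.3394) = 4.5142 / 1.25 = 3.6114


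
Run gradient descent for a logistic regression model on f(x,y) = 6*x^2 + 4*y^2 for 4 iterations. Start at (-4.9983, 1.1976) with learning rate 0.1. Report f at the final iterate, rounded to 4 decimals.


Gradient descent on f(x,y) = 6*x^2 + 4*y^2.
Starting point: (-4.9983, 1.1976), alpha = 0.1
Step 1: grad_x = 2*6*-4.9983 = -59.9796, grad_y = 2*4*1.1976 = 9.5808
  x_1 = -4.9983 - 0.1*-59.9796 = 0.9997
  y_1 = 1.1976 - 0.1*9.5808 = 0.2395
Step 2: grad_x = 2*6*0.9997 = 11.9959, grad_y = 2*4*0.2395 = 1.9162
  x_2 = 0.9997 - 0.1*11.9959 = -0.1999
  y_2 = 0.2395 - 0.1*1.9162 = 0.0479
Step 3: grad_x = 2*6*-0.1999 = -2.3992, grad_y = 2*4*0.0479 = 0.3832
  x_3 = -0.1999 - 0.1*-2.3992 = 0.04
  y_3 = 0.0479 - 0.1*0.3832 = 0.0096
Step 4: grad_x = 2*6*0.04 = 0.4798, grad_y = 2*4*0.0096 = 0.0766
  x_4 = 0.04 - 0.1*0.4798 = -0.008
  y_4 = 0.0096 - 0.1*0.0766 = 0.0019
f(-0.008, 0.0019) = 6*(-0.008)^2 + 4*0.0019^2 = 0.0004


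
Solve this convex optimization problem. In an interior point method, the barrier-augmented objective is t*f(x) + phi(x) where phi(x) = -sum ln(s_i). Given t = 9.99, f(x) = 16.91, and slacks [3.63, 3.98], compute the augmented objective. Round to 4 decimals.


Step 1: Compute log-barrier.
ln values: [1.2892, 1.3813]
phi = -(1.2892 + 1.3813) = -2.6705
Step 2: Compute augmented objective.
t*f(x) = 9.99*16.91 = 168.9309
Total = 168.9309 - 2.6705 = 166.2604


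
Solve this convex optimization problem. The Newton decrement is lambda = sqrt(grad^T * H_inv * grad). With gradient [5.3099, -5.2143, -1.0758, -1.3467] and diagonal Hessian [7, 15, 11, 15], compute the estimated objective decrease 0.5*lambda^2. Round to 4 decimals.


Step 1: H is diagonal, so H^(-1) * g = [0.7586, -0.3476, -0.0978, -0.0898].
Step 2: g^T H^(-1) g = sum_i g_i^2 / H_ii
  = (5.3099)^2/7 + (-5.2143)^2/15 + (-1.0758)^2/11 + (-1.3467)^2/15
  = 4.0279 + 1.8126 + 0.1052 + 0.1209 = 6.0666
Step 3: Objective decrease = 0.5 * g^T H^(-1) g = 3.0333


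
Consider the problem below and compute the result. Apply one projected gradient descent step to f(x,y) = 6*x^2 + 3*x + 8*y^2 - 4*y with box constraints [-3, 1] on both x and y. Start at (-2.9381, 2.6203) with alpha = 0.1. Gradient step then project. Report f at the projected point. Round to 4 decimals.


Step 1: Compute gradient at (-2.9381, 2.6203).
grad_x = 2*6*-2.9381 + 3 = -32.2572
grad_y = 2*8*2.6203 - 4 = 37.9248
Step 2: Gradient step.
x_raw = -2.9381 - 0.1*-32.2572 = 0.2876
y_raw = 2.6203 - 0.1*37.9248 = -1.1722
Step 3: Project onto [-3, 1].
x_proj = clip(0.2876) = 0.2876
y_proj = clip(-1.1722) = -1.1722
Step 4: Evaluate f.
f(0.2876, -1.1722) = 17.04


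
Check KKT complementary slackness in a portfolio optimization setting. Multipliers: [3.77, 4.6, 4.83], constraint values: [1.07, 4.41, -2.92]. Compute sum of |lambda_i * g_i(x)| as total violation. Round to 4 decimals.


KKT complementary slackness check:
lambda_1 * g_1 = 3.77 * 1.07 = 4.0339
lambda_2 * g_2 = 4.6 * 4.41 = 20.286
lambda_3 * g_3 = 4.83 * -2.92 = -14.1036
Total violation = 4.0339 + 20.286 + 14.1036 = 38.4235


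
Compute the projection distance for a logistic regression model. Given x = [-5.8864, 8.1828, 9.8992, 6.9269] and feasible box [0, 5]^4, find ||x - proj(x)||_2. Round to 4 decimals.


Project each component onto [0, 5].
clip(-5.8864) = 0.0, clip(8.1828) = 5.0, clip(9.8992) = 5.0, clip(6.9269) = 5.0
Projection = [0.0, 5.0, 5.0, 5.0]
Squared diffs: [34.6497, 10.1302, 24.0022, 3.7129]
Distance = sqrt(72.495) = 8.5144


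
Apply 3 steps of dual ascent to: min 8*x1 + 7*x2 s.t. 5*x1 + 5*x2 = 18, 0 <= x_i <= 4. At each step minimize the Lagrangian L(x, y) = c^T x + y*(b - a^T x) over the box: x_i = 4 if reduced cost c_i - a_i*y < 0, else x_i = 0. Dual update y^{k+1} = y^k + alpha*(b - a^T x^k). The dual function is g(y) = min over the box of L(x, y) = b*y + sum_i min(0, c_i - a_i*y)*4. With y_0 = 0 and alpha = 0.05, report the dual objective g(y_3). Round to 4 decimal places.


Dual ascent for LP: min 8*x1 + 7*x2, 5*x1 + 5*x2 = 18, 0 <= x_i <= 4
Step 1: y^k = 0.0, reduced costs: (8.0, 7.0)
  x^k = (0.0, 0.0), subgradient = b - a^T x = 18.0
  y^{k+1} = 0.0 + 0.05*18.0 = 0.9
Step 2: y^k = 0.9, reduced costs: (3.5, 2.5)
  x^k = (0.0, 0.0), subgradient = b - a^T x = 18.0
  y^{k+1} = 0.9 + 0.05*18.0 = 1.8
Step 3: y^k = 1.8, reduced costs: (-1.0, -2.0)
  x^k = (4.0, 4.0), subgradient = b - a^T x = -22.0
  y^{k+1} = 1.8 + 0.05*-22.0 = 0.7
Dual objective at y_3 = 0.7: reduced costs (4.5, 3.5), box minimizer x = (0.0, 0.0)
g(y_3) = b*y + (c1 - a1*y)*x1 + (c2 - a2*y)*x2 = 18*0.7 + 4.5*0.0 + 3.5*0.0 = 12.6 + 0.0 + 0.0 = 12.6


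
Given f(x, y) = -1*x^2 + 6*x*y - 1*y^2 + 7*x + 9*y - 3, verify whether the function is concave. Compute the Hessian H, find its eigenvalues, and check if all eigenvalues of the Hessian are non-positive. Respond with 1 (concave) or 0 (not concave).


The Hessian of f(x,y) = -1*x^2 + 6*x*y - 1*y^2 + 7*x + 9*y - 3 is:
H = [[-2, 6], [6, -2]]
Trace = -2 - 2 = -4
Determinant = -2*-2 - (6)^2 = -32
Discriminant = (-4)^2 - 4*-32 = 144.0
Eigenvalues: lambda_1 = -8.0, lambda_2 = 4.0
The function is not concave.

0


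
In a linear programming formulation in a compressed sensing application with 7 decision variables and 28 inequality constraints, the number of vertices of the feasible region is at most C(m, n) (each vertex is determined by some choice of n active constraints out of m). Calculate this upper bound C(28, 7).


Each vertex corresponds to some choice of n active constraints out of m, so the number of vertices is at most C(m, n) = m! / (n!(m-n)!).
m = 28, n = 7
Numerator: 28 * 27 * 26 * 25 * 24 * 23 * 22
Denominator: 7! = 5040
C(28, 7) = 1184040
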